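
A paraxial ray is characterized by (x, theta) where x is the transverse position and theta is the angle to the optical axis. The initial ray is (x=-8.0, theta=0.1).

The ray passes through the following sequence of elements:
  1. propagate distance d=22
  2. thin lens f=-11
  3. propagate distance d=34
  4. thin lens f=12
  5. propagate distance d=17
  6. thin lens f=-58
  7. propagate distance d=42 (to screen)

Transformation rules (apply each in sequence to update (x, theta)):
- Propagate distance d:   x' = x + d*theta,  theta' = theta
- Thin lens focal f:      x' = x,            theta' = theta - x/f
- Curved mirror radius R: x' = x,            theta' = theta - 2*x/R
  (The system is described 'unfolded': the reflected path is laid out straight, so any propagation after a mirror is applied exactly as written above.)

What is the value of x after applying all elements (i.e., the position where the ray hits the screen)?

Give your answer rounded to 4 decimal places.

Initial: x=-8.0000 theta=0.1000
After 1 (propagate distance d=22): x=-5.8000 theta=0.1000
After 2 (thin lens f=-11): x=-5.8000 theta=-47/110 (≈-0.4273)
After 3 (propagate distance d=34): x=-1118/55 (≈-20.3273) theta=-47/110 (≈-0.4273)
After 4 (thin lens f=12): x=-1118/55 (≈-20.3273) theta=19/15 (≈1.2667)
After 5 (propagate distance d=17): x=199/165 (≈1.2061) theta=19/15 (≈1.2667)
After 6 (thin lens f=-58): x=199/165 (≈1.2061) theta=4107/3190 (≈1.2875)
After 7 (propagate distance d=42 (to screen)): x=264512/4785 (≈55.2794) theta=4107/3190 (≈1.2875)
Rounded to 4 decimal places: x = 55.2794

Answer: 55.2794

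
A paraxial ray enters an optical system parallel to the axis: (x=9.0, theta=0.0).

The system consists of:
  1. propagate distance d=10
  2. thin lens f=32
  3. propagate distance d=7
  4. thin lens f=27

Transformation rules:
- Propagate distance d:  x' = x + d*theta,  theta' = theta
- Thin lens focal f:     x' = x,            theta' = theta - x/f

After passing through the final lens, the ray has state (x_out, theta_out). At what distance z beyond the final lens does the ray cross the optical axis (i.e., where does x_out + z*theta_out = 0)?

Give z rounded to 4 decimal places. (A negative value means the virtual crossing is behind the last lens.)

Answer: 12.9808

Derivation:
Initial: x=9.0000 theta=0.0000
After 1 (propagate distance d=10): x=9.0000 theta=0.0000
After 2 (thin lens f=32): x=9.0000 theta=-9/32 (≈-0.2813)
After 3 (propagate distance d=7): x=225/32 (≈7.0313) theta=-9/32 (≈-0.2813)
After 4 (thin lens f=27): x=225/32 (≈7.0313) theta=-13/24 (≈-0.5417)
z_focus = -x_out/theta_out = -(225/32)/(-13/24) = 675/52 ≈ 12.9808
Rounded to 4 decimal places: z = 12.9808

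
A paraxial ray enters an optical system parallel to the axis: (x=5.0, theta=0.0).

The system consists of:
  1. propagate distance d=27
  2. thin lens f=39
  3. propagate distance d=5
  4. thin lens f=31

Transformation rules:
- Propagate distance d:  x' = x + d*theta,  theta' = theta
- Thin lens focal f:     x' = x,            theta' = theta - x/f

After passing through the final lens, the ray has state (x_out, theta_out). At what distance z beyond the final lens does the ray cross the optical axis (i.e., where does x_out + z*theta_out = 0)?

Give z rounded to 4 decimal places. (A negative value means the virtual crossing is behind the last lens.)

Initial: x=5.0000 theta=0.0000
After 1 (propagate distance d=27): x=5.0000 theta=0.0000
After 2 (thin lens f=39): x=5.0000 theta=-5/39 (≈-0.1282)
After 3 (propagate distance d=5): x=170/39 (≈4.3590) theta=-5/39 (≈-0.1282)
After 4 (thin lens f=31): x=170/39 (≈4.3590) theta=-25/93 (≈-0.2688)
z_focus = -x_out/theta_out = -(170/39)/(-25/93) = 1054/65 ≈ 16.2154
Rounded to 4 decimal places: z = 16.2154

Answer: 16.2154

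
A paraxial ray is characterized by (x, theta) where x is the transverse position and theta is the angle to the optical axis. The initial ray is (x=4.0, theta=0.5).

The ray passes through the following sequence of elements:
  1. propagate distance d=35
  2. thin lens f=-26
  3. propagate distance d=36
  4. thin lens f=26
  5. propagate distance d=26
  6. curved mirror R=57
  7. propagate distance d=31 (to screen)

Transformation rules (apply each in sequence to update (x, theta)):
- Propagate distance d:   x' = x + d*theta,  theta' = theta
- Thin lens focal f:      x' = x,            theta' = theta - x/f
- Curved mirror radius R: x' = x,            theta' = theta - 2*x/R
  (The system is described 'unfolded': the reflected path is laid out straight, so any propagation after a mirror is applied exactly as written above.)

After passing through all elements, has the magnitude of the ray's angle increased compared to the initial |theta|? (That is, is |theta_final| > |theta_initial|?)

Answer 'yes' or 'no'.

Answer: yes

Derivation:
Initial: x=4.0000 theta=0.5000
After 1 (propagate distance d=35): x=21.5000 theta=0.5000
After 2 (thin lens f=-26): x=21.5000 theta=69/52 (≈1.3269)
After 3 (propagate distance d=36): x=1801/26 (≈69.2692) theta=69/52 (≈1.3269)
After 4 (thin lens f=26): x=1801/26 (≈69.2692) theta=-226/169 (≈-1.3373)
After 5 (propagate distance d=26): x=34.5000 theta=-226/169 (≈-1.3373)
After 6 (curved mirror R=57): x=34.5000 theta=-8181/3211 (≈-2.5478)
After 7 (propagate distance d=31 (to screen)): x=-285663/6422 (≈-44.4819) theta=-8181/3211 (≈-2.5478)
|theta_initial|=0.5000 |theta_final|=8181/3211 (≈2.5478) -> increased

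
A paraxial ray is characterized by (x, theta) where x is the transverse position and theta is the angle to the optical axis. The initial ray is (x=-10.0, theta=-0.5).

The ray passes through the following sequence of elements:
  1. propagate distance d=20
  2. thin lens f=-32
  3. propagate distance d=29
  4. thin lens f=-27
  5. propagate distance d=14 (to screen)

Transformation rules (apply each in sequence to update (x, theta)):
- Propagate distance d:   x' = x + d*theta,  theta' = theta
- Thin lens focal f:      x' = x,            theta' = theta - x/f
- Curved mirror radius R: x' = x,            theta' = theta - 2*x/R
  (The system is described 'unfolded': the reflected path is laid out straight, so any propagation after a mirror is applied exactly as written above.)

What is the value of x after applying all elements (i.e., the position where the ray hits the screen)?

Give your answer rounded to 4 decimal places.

Initial: x=-10.0000 theta=-0.5000
After 1 (propagate distance d=20): x=-20.0000 theta=-0.5000
After 2 (thin lens f=-32): x=-20.0000 theta=-1.1250
After 3 (propagate distance d=29): x=-52.6250 theta=-1.1250
After 4 (thin lens f=-27): x=-52.6250 theta=-83/27 (≈-3.0741)
After 5 (propagate distance d=14 (to screen)): x=-20663/216 (≈-95.6620) theta=-83/27 (≈-3.0741)
Rounded to 4 decimal places: x = -95.6620

Answer: -95.6620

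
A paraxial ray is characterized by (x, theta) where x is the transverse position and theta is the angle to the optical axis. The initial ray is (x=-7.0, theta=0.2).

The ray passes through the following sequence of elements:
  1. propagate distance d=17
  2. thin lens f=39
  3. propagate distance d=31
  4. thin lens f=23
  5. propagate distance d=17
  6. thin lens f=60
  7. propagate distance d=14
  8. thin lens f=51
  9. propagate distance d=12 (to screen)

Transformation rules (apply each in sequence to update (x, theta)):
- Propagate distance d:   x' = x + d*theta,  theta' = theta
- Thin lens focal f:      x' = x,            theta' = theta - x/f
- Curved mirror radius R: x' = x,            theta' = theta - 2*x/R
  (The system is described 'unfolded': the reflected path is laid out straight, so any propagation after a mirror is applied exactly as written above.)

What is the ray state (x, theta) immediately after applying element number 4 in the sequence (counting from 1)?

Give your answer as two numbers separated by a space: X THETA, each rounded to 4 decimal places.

Initial: x=-7.0000 theta=0.2000
After 1 (propagate distance d=17): x=-3.6000 theta=0.2000
After 2 (thin lens f=39): x=-3.6000 theta=19/65 (≈0.2923)
After 3 (propagate distance d=31): x=71/13 (≈5.4615) theta=19/65 (≈0.2923)
After 4 (thin lens f=23): x=71/13 (≈5.4615) theta=82/1495 (≈0.0548)
Rounded to 4 decimal places: x = 5.4615, theta = 0.0548

Answer: 5.4615 0.0548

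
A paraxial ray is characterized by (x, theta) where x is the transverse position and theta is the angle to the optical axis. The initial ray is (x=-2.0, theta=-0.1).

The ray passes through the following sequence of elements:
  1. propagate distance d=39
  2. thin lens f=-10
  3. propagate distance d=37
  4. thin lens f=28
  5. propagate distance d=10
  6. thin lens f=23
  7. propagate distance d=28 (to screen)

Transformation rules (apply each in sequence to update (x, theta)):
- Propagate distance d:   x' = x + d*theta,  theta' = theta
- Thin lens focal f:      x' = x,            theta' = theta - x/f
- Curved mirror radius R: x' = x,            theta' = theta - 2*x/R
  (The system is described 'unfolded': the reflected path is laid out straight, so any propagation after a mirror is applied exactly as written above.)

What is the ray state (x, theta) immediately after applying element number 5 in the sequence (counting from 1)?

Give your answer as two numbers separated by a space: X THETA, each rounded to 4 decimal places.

Initial: x=-2.0000 theta=-0.1000
After 1 (propagate distance d=39): x=-5.9000 theta=-0.1000
After 2 (thin lens f=-10): x=-5.9000 theta=-0.6900
After 3 (propagate distance d=37): x=-31.4300 theta=-0.6900
After 4 (thin lens f=28): x=-31.4300 theta=0.4325
After 5 (propagate distance d=10): x=-27.1050 theta=0.4325
Rounded to 4 decimal places: x = -27.1050, theta = 0.4325

Answer: -27.1050 0.4325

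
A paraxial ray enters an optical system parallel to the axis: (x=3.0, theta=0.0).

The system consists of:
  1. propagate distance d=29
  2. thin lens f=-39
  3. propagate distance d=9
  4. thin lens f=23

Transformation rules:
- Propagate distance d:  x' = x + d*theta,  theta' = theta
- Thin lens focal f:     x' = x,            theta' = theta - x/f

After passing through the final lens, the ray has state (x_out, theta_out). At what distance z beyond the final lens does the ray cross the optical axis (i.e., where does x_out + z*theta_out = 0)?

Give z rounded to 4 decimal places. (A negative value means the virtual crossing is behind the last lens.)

Initial: x=3.0000 theta=0.0000
After 1 (propagate distance d=29): x=3.0000 theta=0.0000
After 2 (thin lens f=-39): x=3.0000 theta=1/13 (≈0.0769)
After 3 (propagate distance d=9): x=48/13 (≈3.6923) theta=1/13 (≈0.0769)
After 4 (thin lens f=23): x=48/13 (≈3.6923) theta=-25/299 (≈-0.0836)
z_focus = -x_out/theta_out = -(48/13)/(-25/299) = 44.1600
Rounded to 4 decimal places: z = 44.1600

Answer: 44.1600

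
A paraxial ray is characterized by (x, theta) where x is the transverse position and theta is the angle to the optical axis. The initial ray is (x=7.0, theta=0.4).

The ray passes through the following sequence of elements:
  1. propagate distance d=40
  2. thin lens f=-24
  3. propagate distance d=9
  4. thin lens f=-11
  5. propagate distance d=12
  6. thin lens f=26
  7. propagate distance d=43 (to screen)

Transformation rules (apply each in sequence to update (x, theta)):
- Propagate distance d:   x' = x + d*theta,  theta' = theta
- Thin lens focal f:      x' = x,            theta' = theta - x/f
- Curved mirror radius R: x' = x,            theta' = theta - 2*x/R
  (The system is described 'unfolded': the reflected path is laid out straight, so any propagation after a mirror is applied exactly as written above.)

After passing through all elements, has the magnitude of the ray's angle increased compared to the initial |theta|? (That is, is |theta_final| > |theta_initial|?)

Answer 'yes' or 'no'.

Answer: yes

Derivation:
Initial: x=7.0000 theta=0.4000
After 1 (propagate distance d=40): x=23.0000 theta=0.4000
After 2 (thin lens f=-24): x=23.0000 theta=163/120 (≈1.3583)
After 3 (propagate distance d=9): x=35.2250 theta=163/120 (≈1.3583)
After 4 (thin lens f=-11): x=35.2250 theta=301/66 (≈4.5606)
After 5 (propagate distance d=12): x=39579/440 (≈89.9523) theta=301/66 (≈4.5606)
After 6 (thin lens f=26): x=39579/440 (≈89.9523) theta=37783/34320 (≈1.1009)
After 7 (propagate distance d=43 (to screen)): x=4711831/34320 (≈137.2911) theta=37783/34320 (≈1.1009)
|theta_initial|=0.4000 |theta_final|=37783/34320 (≈1.1009) -> increased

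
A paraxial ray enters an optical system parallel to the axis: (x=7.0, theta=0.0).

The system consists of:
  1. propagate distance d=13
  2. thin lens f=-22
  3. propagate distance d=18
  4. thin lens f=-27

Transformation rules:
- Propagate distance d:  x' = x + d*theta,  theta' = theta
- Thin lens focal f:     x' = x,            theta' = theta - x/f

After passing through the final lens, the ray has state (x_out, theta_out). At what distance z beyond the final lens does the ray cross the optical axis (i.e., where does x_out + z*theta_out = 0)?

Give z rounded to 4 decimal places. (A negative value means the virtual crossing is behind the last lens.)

Answer: -16.1194

Derivation:
Initial: x=7.0000 theta=0.0000
After 1 (propagate distance d=13): x=7.0000 theta=0.0000
After 2 (thin lens f=-22): x=7.0000 theta=7/22 (≈0.3182)
After 3 (propagate distance d=18): x=140/11 (≈12.7273) theta=7/22 (≈0.3182)
After 4 (thin lens f=-27): x=140/11 (≈12.7273) theta=469/594 (≈0.7896)
z_focus = -x_out/theta_out = -(140/11)/(469/594) = -1080/67 ≈ -16.1194
Rounded to 4 decimal places: z = -16.1194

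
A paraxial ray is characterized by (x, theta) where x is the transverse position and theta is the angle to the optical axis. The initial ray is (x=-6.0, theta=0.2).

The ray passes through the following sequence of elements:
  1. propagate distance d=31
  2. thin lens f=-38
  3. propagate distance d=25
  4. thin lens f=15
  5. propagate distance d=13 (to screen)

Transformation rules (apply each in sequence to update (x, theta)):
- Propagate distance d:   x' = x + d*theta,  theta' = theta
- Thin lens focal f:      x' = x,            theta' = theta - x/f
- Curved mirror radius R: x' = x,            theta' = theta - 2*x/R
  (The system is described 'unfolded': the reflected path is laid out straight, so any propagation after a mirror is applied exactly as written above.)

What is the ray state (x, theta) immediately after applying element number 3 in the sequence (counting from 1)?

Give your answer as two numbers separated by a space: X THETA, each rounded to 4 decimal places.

Initial: x=-6.0000 theta=0.2000
After 1 (propagate distance d=31): x=0.2000 theta=0.2000
After 2 (thin lens f=-38): x=0.2000 theta=39/190 (≈0.2053)
After 3 (propagate distance d=25): x=1013/190 (≈5.3316) theta=39/190 (≈0.2053)
Rounded to 4 decimal places: x = 5.3316, theta = 0.2053

Answer: 5.3316 0.2053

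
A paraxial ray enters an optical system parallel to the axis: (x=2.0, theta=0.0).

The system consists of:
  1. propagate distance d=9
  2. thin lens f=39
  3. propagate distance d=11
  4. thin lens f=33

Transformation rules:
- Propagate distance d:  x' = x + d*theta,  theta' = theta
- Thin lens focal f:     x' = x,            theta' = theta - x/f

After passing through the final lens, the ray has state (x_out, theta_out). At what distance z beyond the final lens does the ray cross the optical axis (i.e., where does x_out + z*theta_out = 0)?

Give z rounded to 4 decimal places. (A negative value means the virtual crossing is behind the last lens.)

Answer: 15.1475

Derivation:
Initial: x=2.0000 theta=0.0000
After 1 (propagate distance d=9): x=2.0000 theta=0.0000
After 2 (thin lens f=39): x=2.0000 theta=-2/39 (≈-0.0513)
After 3 (propagate distance d=11): x=56/39 (≈1.4359) theta=-2/39 (≈-0.0513)
After 4 (thin lens f=33): x=56/39 (≈1.4359) theta=-122/1287 (≈-0.0948)
z_focus = -x_out/theta_out = -(56/39)/(-122/1287) = 924/61 ≈ 15.1475
Rounded to 4 decimal places: z = 15.1475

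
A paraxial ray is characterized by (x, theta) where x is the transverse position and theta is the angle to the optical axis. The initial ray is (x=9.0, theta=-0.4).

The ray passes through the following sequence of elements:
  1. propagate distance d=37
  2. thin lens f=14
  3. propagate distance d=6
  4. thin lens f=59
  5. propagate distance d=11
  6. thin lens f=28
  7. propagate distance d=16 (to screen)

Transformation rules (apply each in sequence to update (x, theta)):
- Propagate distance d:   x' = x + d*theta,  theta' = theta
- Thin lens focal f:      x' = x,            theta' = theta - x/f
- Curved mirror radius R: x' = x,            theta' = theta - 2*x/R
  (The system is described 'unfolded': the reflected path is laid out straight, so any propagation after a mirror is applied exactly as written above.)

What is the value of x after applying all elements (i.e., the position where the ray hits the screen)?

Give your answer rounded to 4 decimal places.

Answer: -0.1468

Derivation:
Initial: x=9.0000 theta=-0.4000
After 1 (propagate distance d=37): x=-5.8000 theta=-0.4000
After 2 (thin lens f=14): x=-5.8000 theta=1/70 (≈0.0143)
After 3 (propagate distance d=6): x=-40/7 (≈-5.7143) theta=1/70 (≈0.0143)
After 4 (thin lens f=59): x=-40/7 (≈-5.7143) theta=459/4130 (≈0.1111)
After 5 (propagate distance d=11): x=-18551/4130 (≈-4.4918) theta=459/4130 (≈0.1111)
After 6 (thin lens f=28): x=-18551/4130 (≈-4.4918) theta=31403/115640 (≈0.2716)
After 7 (propagate distance d=16 (to screen)): x=-849/5782 (≈-0.1468) theta=31403/115640 (≈0.2716)
Rounded to 4 decimal places: x = -0.1468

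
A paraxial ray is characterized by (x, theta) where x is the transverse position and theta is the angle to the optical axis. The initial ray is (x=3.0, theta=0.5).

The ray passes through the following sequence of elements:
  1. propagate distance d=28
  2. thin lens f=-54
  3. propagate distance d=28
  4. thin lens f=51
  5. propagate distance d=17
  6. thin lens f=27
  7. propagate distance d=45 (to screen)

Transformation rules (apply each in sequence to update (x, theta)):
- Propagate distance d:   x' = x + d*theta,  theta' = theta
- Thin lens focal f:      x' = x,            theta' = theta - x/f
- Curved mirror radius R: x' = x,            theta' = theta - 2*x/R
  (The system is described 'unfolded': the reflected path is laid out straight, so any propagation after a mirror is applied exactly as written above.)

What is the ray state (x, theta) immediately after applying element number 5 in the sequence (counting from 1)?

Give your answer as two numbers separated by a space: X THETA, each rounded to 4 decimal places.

Initial: x=3.0000 theta=0.5000
After 1 (propagate distance d=28): x=17.0000 theta=0.5000
After 2 (thin lens f=-54): x=17.0000 theta=22/27 (≈0.8148)
After 3 (propagate distance d=28): x=1075/27 (≈39.8148) theta=22/27 (≈0.8148)
After 4 (thin lens f=51): x=1075/27 (≈39.8148) theta=47/1377 (≈0.0341)
After 5 (propagate distance d=17): x=3272/81 (≈40.3951) theta=47/1377 (≈0.0341)
Rounded to 4 decimal places: x = 40.3951, theta = 0.0341

Answer: 40.3951 0.0341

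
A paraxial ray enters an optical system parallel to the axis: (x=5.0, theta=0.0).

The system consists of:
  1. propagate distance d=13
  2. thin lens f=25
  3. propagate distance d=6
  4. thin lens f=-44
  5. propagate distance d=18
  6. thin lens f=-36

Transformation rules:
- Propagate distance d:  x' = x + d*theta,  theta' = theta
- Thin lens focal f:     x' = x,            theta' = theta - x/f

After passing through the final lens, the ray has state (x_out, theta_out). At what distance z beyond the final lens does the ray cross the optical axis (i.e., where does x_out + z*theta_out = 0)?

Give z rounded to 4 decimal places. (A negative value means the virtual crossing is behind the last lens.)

Answer: 27.0350

Derivation:
Initial: x=5.0000 theta=0.0000
After 1 (propagate distance d=13): x=5.0000 theta=0.0000
After 2 (thin lens f=25): x=5.0000 theta=-0.2000
After 3 (propagate distance d=6): x=3.8000 theta=-0.2000
After 4 (thin lens f=-44): x=3.8000 theta=-5/44 (≈-0.1136)
After 5 (propagate distance d=18): x=193/110 (≈1.7545) theta=-5/44 (≈-0.1136)
After 6 (thin lens f=-36): x=193/110 (≈1.7545) theta=-257/3960 (≈-0.0649)
z_focus = -x_out/theta_out = -(193/110)/(-257/3960) = 6948/257 ≈ 27.0350
Rounded to 4 decimal places: z = 27.0350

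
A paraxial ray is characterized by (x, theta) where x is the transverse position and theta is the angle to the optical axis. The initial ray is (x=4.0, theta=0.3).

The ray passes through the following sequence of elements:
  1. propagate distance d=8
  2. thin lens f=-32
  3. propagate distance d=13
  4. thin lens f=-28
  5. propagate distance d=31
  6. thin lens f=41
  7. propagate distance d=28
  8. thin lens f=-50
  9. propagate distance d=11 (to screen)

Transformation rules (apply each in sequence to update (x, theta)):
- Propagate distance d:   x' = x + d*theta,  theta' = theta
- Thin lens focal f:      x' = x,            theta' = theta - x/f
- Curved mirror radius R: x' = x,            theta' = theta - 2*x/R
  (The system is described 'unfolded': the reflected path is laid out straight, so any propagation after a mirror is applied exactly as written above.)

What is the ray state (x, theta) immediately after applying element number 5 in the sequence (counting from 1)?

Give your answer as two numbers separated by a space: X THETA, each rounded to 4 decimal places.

Answer: 42.6821 0.9607

Derivation:
Initial: x=4.0000 theta=0.3000
After 1 (propagate distance d=8): x=6.4000 theta=0.3000
After 2 (thin lens f=-32): x=6.4000 theta=0.5000
After 3 (propagate distance d=13): x=12.9000 theta=0.5000
After 4 (thin lens f=-28): x=12.9000 theta=269/280 (≈0.9607)
After 5 (propagate distance d=31): x=11951/280 (≈42.6821) theta=269/280 (≈0.9607)
Rounded to 4 decimal places: x = 42.6821, theta = 0.9607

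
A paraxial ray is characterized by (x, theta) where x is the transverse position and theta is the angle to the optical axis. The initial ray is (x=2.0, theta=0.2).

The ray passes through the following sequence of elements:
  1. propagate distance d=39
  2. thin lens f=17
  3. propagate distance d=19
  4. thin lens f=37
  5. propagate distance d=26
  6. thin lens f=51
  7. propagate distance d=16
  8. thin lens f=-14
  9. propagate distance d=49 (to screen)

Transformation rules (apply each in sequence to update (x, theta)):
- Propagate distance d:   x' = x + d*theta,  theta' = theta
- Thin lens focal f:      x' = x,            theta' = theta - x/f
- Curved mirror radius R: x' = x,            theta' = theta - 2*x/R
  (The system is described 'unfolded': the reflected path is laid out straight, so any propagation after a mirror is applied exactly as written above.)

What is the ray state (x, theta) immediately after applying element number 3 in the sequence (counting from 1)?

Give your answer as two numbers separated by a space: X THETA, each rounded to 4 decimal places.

Answer: 2.6471 -0.3765

Derivation:
Initial: x=2.0000 theta=0.2000
After 1 (propagate distance d=39): x=9.8000 theta=0.2000
After 2 (thin lens f=17): x=9.8000 theta=-32/85 (≈-0.3765)
After 3 (propagate distance d=19): x=45/17 (≈2.6471) theta=-32/85 (≈-0.3765)
Rounded to 4 decimal places: x = 2.6471, theta = -0.3765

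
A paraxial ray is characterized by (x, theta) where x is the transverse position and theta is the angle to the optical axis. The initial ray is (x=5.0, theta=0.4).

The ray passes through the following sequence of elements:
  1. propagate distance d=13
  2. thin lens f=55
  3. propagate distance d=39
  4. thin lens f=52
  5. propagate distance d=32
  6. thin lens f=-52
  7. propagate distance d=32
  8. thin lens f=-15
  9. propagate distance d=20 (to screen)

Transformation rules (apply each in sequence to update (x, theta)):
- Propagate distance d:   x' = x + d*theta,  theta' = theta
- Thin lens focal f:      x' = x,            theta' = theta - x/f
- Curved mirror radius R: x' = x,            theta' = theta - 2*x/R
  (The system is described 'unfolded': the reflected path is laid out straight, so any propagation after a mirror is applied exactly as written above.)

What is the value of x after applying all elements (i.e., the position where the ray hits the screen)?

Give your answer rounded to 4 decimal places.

Initial: x=5.0000 theta=0.4000
After 1 (propagate distance d=13): x=10.2000 theta=0.4000
After 2 (thin lens f=55): x=10.2000 theta=59/275 (≈0.2145)
After 3 (propagate distance d=39): x=5106/275 (≈18.5673) theta=59/275 (≈0.2145)
After 4 (thin lens f=52): x=5106/275 (≈18.5673) theta=-1019/7150 (≈-0.1425)
After 5 (propagate distance d=32): x=50074/3575 (≈14.0067) theta=-1019/7150 (≈-0.1425)
After 6 (thin lens f=-52): x=50074/3575 (≈14.0067) theta=1179/9295 (≈0.1268)
After 7 (propagate distance d=32): x=839602/46475 (≈18.0657) theta=1179/9295 (≈0.1268)
After 8 (thin lens f=-15): x=839602/46475 (≈18.0657) theta=928027/697125 (≈1.3312)
After 9 (propagate distance d=20 (to screen)): x=6230914/139425 (≈44.6901) theta=928027/697125 (≈1.3312)
Rounded to 4 decimal places: x = 44.6901

Answer: 44.6901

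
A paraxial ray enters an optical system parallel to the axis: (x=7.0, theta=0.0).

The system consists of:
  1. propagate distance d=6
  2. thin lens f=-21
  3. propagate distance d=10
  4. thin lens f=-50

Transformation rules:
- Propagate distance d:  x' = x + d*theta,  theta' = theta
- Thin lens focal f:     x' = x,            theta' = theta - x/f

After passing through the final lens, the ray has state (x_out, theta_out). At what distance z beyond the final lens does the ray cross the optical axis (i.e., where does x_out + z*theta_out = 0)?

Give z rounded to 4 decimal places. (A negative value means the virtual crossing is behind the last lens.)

Answer: -19.1358

Derivation:
Initial: x=7.0000 theta=0.0000
After 1 (propagate distance d=6): x=7.0000 theta=0.0000
After 2 (thin lens f=-21): x=7.0000 theta=1/3 (≈0.3333)
After 3 (propagate distance d=10): x=31/3 (≈10.3333) theta=1/3 (≈0.3333)
After 4 (thin lens f=-50): x=31/3 (≈10.3333) theta=0.5400
z_focus = -x_out/theta_out = -(31/3)/(0.5400) = -1550/81 ≈ -19.1358
Rounded to 4 decimal places: z = -19.1358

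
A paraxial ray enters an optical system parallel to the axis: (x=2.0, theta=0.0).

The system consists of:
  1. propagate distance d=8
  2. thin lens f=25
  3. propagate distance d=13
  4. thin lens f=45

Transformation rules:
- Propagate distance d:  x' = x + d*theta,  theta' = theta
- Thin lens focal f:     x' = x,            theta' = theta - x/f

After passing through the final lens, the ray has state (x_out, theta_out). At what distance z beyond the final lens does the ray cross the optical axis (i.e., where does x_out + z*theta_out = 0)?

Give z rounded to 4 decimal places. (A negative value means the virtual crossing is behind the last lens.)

Answer: 9.4737

Derivation:
Initial: x=2.0000 theta=0.0000
After 1 (propagate distance d=8): x=2.0000 theta=0.0000
After 2 (thin lens f=25): x=2.0000 theta=-0.0800
After 3 (propagate distance d=13): x=0.9600 theta=-0.0800
After 4 (thin lens f=45): x=0.9600 theta=-38/375 (≈-0.1013)
z_focus = -x_out/theta_out = -(0.9600)/(-38/375) = 180/19 ≈ 9.4737
Rounded to 4 decimal places: z = 9.4737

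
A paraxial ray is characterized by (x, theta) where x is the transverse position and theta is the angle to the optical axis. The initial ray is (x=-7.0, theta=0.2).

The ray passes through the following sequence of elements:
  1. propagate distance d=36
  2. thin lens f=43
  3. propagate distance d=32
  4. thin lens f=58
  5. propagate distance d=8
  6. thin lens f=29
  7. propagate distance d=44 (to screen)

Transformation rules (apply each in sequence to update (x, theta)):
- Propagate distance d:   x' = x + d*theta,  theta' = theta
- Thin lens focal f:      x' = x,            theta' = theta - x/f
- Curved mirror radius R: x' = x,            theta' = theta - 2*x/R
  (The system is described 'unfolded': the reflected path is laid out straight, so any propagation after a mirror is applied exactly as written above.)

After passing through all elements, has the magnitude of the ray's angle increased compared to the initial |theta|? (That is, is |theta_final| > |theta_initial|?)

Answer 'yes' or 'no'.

Answer: no

Derivation:
Initial: x=-7.0000 theta=0.2000
After 1 (propagate distance d=36): x=0.2000 theta=0.2000
After 2 (thin lens f=43): x=0.2000 theta=42/215 (≈0.1953)
After 3 (propagate distance d=32): x=1387/215 (≈6.4512) theta=42/215 (≈0.1953)
After 4 (thin lens f=58): x=1387/215 (≈6.4512) theta=1049/12470 (≈0.0841)
After 5 (propagate distance d=8): x=1033/145 (≈7.1241) theta=1049/12470 (≈0.0841)
After 6 (thin lens f=29): x=1033/145 (≈7.1241) theta=-58417/361630 (≈-0.1615)
After 7 (propagate distance d=44 (to screen)): x=2977/180815 (≈0.0165) theta=-58417/361630 (≈-0.1615)
|theta_initial|=0.2000 |theta_final|=58417/361630 (≈0.1615) -> not increased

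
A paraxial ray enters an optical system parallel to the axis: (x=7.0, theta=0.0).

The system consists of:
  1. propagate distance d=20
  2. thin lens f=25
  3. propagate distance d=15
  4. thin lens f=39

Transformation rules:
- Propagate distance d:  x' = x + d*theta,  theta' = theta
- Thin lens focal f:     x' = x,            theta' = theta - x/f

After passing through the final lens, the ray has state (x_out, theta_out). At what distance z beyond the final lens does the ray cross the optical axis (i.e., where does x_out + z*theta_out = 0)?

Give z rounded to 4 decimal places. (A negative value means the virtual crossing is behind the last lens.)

Answer: 7.9592

Derivation:
Initial: x=7.0000 theta=0.0000
After 1 (propagate distance d=20): x=7.0000 theta=0.0000
After 2 (thin lens f=25): x=7.0000 theta=-0.2800
After 3 (propagate distance d=15): x=2.8000 theta=-0.2800
After 4 (thin lens f=39): x=2.8000 theta=-343/975 (≈-0.3518)
z_focus = -x_out/theta_out = -(2.8000)/(-343/975) = 390/49 ≈ 7.9592
Rounded to 4 decimal places: z = 7.9592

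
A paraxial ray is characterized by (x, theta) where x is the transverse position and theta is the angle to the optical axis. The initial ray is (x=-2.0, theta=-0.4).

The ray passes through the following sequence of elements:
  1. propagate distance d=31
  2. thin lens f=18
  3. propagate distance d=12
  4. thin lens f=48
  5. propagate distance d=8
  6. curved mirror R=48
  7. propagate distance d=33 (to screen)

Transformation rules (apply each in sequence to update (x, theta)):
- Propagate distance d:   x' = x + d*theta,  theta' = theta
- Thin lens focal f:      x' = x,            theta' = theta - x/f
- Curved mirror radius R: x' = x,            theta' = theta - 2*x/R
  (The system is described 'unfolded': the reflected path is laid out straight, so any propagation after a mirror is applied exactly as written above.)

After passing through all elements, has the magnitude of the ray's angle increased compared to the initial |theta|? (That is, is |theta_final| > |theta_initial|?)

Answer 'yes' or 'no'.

Answer: yes

Derivation:
Initial: x=-2.0000 theta=-0.4000
After 1 (propagate distance d=31): x=-14.4000 theta=-0.4000
After 2 (thin lens f=18): x=-14.4000 theta=0.4000
After 3 (propagate distance d=12): x=-9.6000 theta=0.4000
After 4 (thin lens f=48): x=-9.6000 theta=0.6000
After 5 (propagate distance d=8): x=-4.8000 theta=0.6000
After 6 (curved mirror R=48): x=-4.8000 theta=0.8000
After 7 (propagate distance d=33 (to screen)): x=21.6000 theta=0.8000
|theta_initial|=0.4000 |theta_final|=0.8000 -> increased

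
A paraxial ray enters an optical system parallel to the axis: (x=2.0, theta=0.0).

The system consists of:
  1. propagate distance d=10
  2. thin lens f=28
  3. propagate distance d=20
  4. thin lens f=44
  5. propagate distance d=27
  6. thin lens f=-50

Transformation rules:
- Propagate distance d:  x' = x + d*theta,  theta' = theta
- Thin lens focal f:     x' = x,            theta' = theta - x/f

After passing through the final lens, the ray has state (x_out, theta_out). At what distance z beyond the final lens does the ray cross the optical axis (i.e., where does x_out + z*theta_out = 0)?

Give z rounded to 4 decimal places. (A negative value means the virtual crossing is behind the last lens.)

Initial: x=2.0000 theta=0.0000
After 1 (propagate distance d=10): x=2.0000 theta=0.0000
After 2 (thin lens f=28): x=2.0000 theta=-1/14 (≈-0.0714)
After 3 (propagate distance d=20): x=4/7 (≈0.5714) theta=-1/14 (≈-0.0714)
After 4 (thin lens f=44): x=4/7 (≈0.5714) theta=-13/154 (≈-0.0844)
After 5 (propagate distance d=27): x=-263/154 (≈-1.7078) theta=-13/154 (≈-0.0844)
After 6 (thin lens f=-50): x=-263/154 (≈-1.7078) theta=-83/700 (≈-0.1186)
z_focus = -x_out/theta_out = -(-263/154)/(-83/700) = -13150/913 ≈ -14.4031
Rounded to 4 decimal places: z = -14.4031

Answer: -14.4031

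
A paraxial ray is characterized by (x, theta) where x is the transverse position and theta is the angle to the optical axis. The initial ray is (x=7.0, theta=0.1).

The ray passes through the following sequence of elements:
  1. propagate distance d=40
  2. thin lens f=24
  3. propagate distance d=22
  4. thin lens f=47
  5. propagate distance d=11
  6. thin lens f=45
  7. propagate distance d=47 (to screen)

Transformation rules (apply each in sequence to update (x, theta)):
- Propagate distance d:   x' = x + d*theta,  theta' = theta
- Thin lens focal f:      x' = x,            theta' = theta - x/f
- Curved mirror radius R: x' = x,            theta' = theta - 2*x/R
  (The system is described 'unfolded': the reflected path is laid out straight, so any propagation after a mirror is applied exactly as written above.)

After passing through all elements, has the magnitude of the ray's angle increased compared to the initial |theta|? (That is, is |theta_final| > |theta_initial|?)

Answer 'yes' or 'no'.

Answer: yes

Derivation:
Initial: x=7.0000 theta=0.1000
After 1 (propagate distance d=40): x=11.0000 theta=0.1000
After 2 (thin lens f=24): x=11.0000 theta=-43/120 (≈-0.3583)
After 3 (propagate distance d=22): x=187/60 (≈3.1167) theta=-43/120 (≈-0.3583)
After 4 (thin lens f=47): x=187/60 (≈3.1167) theta=-479/1128 (≈-0.4246)
After 5 (propagate distance d=11): x=-8767/5640 (≈-1.5544) theta=-479/1128 (≈-0.4246)
After 6 (thin lens f=45): x=-8767/5640 (≈-1.5544) theta=-12376/31725 (≈-0.3901)
After 7 (propagate distance d=47 (to screen)): x=-5047891/253800 (≈-19.8892) theta=-12376/31725 (≈-0.3901)
|theta_initial|=0.1000 |theta_final|=12376/31725 (≈0.3901) -> increased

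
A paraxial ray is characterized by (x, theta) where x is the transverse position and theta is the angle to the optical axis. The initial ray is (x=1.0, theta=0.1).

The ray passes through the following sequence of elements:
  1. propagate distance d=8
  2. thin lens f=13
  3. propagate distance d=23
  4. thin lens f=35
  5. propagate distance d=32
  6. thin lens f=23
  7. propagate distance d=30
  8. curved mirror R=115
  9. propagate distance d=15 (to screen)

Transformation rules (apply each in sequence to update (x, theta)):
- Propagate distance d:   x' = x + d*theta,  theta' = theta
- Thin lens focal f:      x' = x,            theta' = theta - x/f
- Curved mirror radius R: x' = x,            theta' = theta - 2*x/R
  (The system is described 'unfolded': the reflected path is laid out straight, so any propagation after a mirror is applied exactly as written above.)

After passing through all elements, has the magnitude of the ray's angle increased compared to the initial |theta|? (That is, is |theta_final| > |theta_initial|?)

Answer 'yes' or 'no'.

Initial: x=1.0000 theta=0.1000
After 1 (propagate distance d=8): x=1.8000 theta=0.1000
After 2 (thin lens f=13): x=1.8000 theta=-1/26 (≈-0.0385)
After 3 (propagate distance d=23): x=119/130 (≈0.9154) theta=-1/26 (≈-0.0385)
After 4 (thin lens f=35): x=119/130 (≈0.9154) theta=-21/325 (≈-0.0646)
After 5 (propagate distance d=32): x=-749/650 (≈-1.1523) theta=-21/325 (≈-0.0646)
After 6 (thin lens f=23): x=-749/650 (≈-1.1523) theta=-217/14950 (≈-0.0145)
After 7 (propagate distance d=30): x=-23737/14950 (≈-1.5878) theta=-217/14950 (≈-0.0145)
After 8 (curved mirror R=115): x=-23737/14950 (≈-1.5878) theta=22519/1719250 (≈0.0131)
After 9 (propagate distance d=15 (to screen)): x=-239197/171925 (≈-1.3913) theta=22519/1719250 (≈0.0131)
|theta_initial|=0.1000 |theta_final|=22519/1719250 (≈0.0131) -> not increased

Answer: no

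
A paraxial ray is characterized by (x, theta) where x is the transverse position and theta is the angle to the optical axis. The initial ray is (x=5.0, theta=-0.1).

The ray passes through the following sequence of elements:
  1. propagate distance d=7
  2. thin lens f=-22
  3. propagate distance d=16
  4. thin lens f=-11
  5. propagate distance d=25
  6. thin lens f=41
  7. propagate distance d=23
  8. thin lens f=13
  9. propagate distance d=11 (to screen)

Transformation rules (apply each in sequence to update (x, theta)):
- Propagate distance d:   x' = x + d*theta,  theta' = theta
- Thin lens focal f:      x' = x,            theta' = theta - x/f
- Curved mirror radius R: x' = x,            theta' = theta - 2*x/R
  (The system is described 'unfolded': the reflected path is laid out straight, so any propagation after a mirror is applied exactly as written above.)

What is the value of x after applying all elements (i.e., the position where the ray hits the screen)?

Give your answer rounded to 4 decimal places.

Initial: x=5.0000 theta=-0.1000
After 1 (propagate distance d=7): x=4.3000 theta=-0.1000
After 2 (thin lens f=-22): x=4.3000 theta=21/220 (≈0.0955)
After 3 (propagate distance d=16): x=641/110 (≈5.8273) theta=21/220 (≈0.0955)
After 4 (thin lens f=-11): x=641/110 (≈5.8273) theta=1513/2420 (≈0.6252)
After 5 (propagate distance d=25): x=51927/2420 (≈21.4574) theta=1513/2420 (≈0.6252)
After 6 (thin lens f=41): x=51927/2420 (≈21.4574) theta=5053/49610 (≈0.1019)
After 7 (propagate distance d=23): x=472289/19844 (≈23.8001) theta=5053/49610 (≈0.1019)
After 8 (thin lens f=13): x=472289/19844 (≈23.8001) theta=-2230067/1289860 (≈-1.7289)
After 9 (propagate distance d=11 (to screen)): x=1542012/322465 (≈4.7820) theta=-2230067/1289860 (≈-1.7289)
Rounded to 4 decimal places: x = 4.7820

Answer: 4.7820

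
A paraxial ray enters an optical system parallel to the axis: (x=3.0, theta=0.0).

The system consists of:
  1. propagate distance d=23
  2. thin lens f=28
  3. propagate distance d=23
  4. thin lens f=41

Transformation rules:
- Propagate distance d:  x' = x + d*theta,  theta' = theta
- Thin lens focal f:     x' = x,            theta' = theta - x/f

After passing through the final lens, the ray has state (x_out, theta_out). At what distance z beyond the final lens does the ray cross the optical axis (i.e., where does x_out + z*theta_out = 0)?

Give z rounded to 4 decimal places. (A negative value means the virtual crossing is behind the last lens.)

Answer: 4.4565

Derivation:
Initial: x=3.0000 theta=0.0000
After 1 (propagate distance d=23): x=3.0000 theta=0.0000
After 2 (thin lens f=28): x=3.0000 theta=-3/28 (≈-0.1071)
After 3 (propagate distance d=23): x=15/28 (≈0.5357) theta=-3/28 (≈-0.1071)
After 4 (thin lens f=41): x=15/28 (≈0.5357) theta=-69/574 (≈-0.1202)
z_focus = -x_out/theta_out = -(15/28)/(-69/574) = 205/46 ≈ 4.4565
Rounded to 4 decimal places: z = 4.4565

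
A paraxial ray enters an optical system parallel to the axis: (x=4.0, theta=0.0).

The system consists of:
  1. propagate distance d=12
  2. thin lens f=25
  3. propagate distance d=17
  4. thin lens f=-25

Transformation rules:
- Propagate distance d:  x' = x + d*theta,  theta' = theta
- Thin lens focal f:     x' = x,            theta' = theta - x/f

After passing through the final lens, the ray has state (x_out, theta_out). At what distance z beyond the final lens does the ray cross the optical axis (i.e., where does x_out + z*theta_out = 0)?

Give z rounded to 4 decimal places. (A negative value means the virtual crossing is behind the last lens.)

Initial: x=4.0000 theta=0.0000
After 1 (propagate distance d=12): x=4.0000 theta=0.0000
After 2 (thin lens f=25): x=4.0000 theta=-0.1600
After 3 (propagate distance d=17): x=1.2800 theta=-0.1600
After 4 (thin lens f=-25): x=1.2800 theta=-0.1088
z_focus = -x_out/theta_out = -(1.2800)/(-0.1088) = 200/17 ≈ 11.7647
Rounded to 4 decimal places: z = 11.7647

Answer: 11.7647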